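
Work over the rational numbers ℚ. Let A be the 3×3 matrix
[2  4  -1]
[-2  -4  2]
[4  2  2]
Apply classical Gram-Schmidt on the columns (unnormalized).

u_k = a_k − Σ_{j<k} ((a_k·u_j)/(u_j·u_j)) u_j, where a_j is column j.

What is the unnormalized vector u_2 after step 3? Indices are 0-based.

u_2 = (1/2, 1/2, 0)

Step 1: u_0 = a_0 = (2, -2, 4).
Step 2: u_1 = a_1 − (1)·u_0 = (2, -2, -2).
Step 3: u_2 = a_2 − (1/12)·u_0 − (-5/6)·u_1 = (1/2, 1/2, 0).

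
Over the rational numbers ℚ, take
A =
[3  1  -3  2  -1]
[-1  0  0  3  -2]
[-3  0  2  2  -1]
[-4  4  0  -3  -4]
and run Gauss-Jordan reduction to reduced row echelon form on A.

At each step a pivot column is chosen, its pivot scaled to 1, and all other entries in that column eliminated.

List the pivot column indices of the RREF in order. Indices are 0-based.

pivot columns: 0, 1, 2, 3

pivot(0,0)=3: scale R0 → (1, 1/3, -1, 2/3, -1/3)
  clear (1,0): R1 −= (-1)R0 → (0, 1/3, -1, 11/3, -7/3)
  clear (2,0): R2 −= (-3)R0 → (0, 1, -1, 4, -2)
  clear (3,0): R3 −= (-4)R0 → (0, 16/3, -4, -1/3, -16/3)
pivot(1,1)=1/3: scale R1 → (0, 1, -3, 11, -7)
  clear (0,1): R0 −= (1/3)R1 → (1, 0, 0, -3, 2)
  clear (2,1): R2 −= (1)R1 → (0, 0, 2, -7, 5)
  clear (3,1): R3 −= (16/3)R1 → (0, 0, 12, -59, 32)
pivot(2,2)=2: scale R2 → (0, 0, 1, -7/2, 5/2)
  clear (1,2): R1 −= (-3)R2 → (0, 1, 0, 1/2, 1/2)
  clear (3,2): R3 −= (12)R2 → (0, 0, 0, -17, 2)
pivot(3,3)=-17: scale R3 → (0, 0, 0, 1, -2/17)
  clear (0,3): R0 −= (-3)R3 → (1, 0, 0, 0, 28/17)
  clear (1,3): R1 −= (1/2)R3 → (0, 1, 0, 0, 19/34)
  clear (2,3): R2 −= (-7/2)R3 → (0, 0, 1, 0, 71/34)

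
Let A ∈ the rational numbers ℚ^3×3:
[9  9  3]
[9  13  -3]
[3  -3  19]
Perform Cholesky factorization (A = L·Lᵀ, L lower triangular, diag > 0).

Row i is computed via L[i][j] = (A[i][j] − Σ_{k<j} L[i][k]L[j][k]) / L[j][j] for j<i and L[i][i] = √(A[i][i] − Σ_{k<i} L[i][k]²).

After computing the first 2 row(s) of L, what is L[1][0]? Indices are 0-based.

L[1][0] = 3

Step 1: L[0][0] = √(9) = 3.
  L[1][0] = (9) / L[0][0] = 3.
Step 2: L[1][1] = √(4) = 2.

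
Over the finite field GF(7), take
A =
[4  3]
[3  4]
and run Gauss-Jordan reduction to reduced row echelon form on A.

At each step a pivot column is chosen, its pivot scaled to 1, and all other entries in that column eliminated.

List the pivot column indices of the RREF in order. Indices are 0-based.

[1] R0 /= 4  ⇒  (1, 6)
     R1 -= 3·R0  ⇒  (0, 0)
column 1 empty below row 1

pivot columns: 0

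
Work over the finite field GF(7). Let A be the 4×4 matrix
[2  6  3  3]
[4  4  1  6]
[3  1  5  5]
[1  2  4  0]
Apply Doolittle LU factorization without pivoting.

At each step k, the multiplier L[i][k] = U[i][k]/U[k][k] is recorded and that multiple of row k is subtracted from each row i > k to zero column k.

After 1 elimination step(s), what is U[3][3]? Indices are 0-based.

[col 0] pivot 2
  R1 -= 2*R0 → (0, 6, 2, 0)  (L[1][0] := 2)
  R2 -= 5*R0 → (0, 6, 4, 4)  (L[2][0] := 5)
  R3 -= 4*R0 → (0, 6, 6, 2)  (L[3][0] := 4)

U[3][3] = 2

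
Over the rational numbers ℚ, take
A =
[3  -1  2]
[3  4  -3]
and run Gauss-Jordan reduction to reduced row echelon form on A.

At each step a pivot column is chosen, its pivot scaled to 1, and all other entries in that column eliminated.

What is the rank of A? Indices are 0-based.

rank = 2

pivot(0,0)=3: scale R0 → (1, -1/3, 2/3)
  clear (1,0): R1 −= (3)R0 → (0, 5, -5)
pivot(1,1)=5: scale R1 → (0, 1, -1)
  clear (0,1): R0 −= (-1/3)R1 → (1, 0, 1/3)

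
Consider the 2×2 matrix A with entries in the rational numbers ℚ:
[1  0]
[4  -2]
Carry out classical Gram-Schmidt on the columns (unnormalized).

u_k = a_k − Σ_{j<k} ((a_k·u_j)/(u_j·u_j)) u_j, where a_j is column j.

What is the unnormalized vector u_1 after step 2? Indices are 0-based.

u_1 = (8/17, -2/17)

Step 1: u_0 = a_0 = (1, 4).
Step 2: u_1 = a_1 − (-8/17)·u_0 = (8/17, -2/17).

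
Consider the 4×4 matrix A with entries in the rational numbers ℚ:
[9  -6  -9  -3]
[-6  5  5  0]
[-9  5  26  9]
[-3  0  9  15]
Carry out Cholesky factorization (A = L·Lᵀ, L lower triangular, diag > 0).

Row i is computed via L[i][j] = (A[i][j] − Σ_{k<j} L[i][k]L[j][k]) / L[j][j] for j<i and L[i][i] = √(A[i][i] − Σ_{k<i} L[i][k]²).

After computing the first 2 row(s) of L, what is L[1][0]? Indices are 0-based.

L[1][0] = -2

Step 1: L[0][0] = √(9) = 3.
  L[1][0] = (-6) / L[0][0] = -2.
Step 2: L[1][1] = √(1) = 1.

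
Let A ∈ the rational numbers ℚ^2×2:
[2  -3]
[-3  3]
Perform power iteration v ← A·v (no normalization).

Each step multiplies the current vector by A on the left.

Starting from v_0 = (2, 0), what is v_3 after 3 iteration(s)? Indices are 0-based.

v_3 = (142, -168)

v_0 = (2, 0).
v_1 = A·v_0 = (4, -6).
v_2 = A·v_1 = (26, -30).
v_3 = A·v_2 = (142, -168).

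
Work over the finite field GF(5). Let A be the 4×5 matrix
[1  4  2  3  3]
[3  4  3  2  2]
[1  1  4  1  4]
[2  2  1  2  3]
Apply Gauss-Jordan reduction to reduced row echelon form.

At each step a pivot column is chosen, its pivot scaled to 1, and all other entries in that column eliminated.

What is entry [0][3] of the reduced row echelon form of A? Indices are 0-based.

step 1: normalize row 0 (÷1) = (1, 4, 2, 3, 3)
  row 1: subtract 3×row0 = (0, 2, 2, 3, 3)
  row 2: subtract 1×row0 = (0, 2, 2, 3, 1)
  row 3: subtract 2×row0 = (0, 4, 2, 1, 2)
step 2: normalize row 1 (÷2) = (0, 1, 1, 4, 4)
  row 0: subtract 4×row1 = (1, 0, 3, 2, 2)
  row 2: subtract 2×row1 = (0, 0, 0, 0, 3)
  row 3: subtract 4×row1 = (0, 0, 3, 0, 1)
step 3: exchange rows 2,3
step 3: normalize row 2 (÷3) = (0, 0, 1, 0, 2)
  row 0: subtract 3×row2 = (1, 0, 0, 2, 1)
  row 1: subtract 1×row2 = (0, 1, 0, 4, 2)
skip col 3 (zero from row 3)
step 4: normalize row 3 (÷3) = (0, 0, 0, 0, 1)
  row 0: subtract 1×row3 = (1, 0, 0, 2, 0)
  row 1: subtract 2×row3 = (0, 1, 0, 4, 0)
  row 2: subtract 2×row3 = (0, 0, 1, 0, 0)

M[0][3] = 2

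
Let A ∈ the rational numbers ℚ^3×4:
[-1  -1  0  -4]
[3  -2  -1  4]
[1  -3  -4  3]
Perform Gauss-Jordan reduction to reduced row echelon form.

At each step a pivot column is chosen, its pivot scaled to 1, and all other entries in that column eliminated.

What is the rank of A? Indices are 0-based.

step 1: normalize row 0 (÷-1) = (1, 1, 0, 4)
  row 1: subtract 3×row0 = (0, -5, -1, -8)
  row 2: subtract 1×row0 = (0, -4, -4, -1)
step 2: normalize row 1 (÷-5) = (0, 1, 1/5, 8/5)
  row 0: subtract 1×row1 = (1, 0, -1/5, 12/5)
  row 2: subtract -4×row1 = (0, 0, -16/5, 27/5)
step 3: normalize row 2 (÷-16/5) = (0, 0, 1, -27/16)
  row 0: subtract -1/5×row2 = (1, 0, 0, 33/16)
  row 1: subtract 1/5×row2 = (0, 1, 0, 31/16)

rank = 3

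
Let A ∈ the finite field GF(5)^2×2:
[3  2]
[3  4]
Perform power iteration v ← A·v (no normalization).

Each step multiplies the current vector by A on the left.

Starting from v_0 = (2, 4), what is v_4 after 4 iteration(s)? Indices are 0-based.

v_0 = (2, 4).
v_1 = A·v_0 = (4, 2).
v_2 = A·v_1 = (1, 0).
v_3 = A·v_2 = (3, 3).
v_4 = A·v_3 = (0, 1).

v_4 = (0, 1)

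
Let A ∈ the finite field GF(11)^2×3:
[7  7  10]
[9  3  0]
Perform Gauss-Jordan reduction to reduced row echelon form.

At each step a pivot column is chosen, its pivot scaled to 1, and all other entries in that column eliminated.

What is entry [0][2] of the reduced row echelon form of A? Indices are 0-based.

M[0][2] = 4

[1] R0 /= 7  ⇒  (1, 1, 3)
     R1 -= 9·R0  ⇒  (0, 5, 6)
[2] R1 /= 5  ⇒  (0, 1, 10)
     R0 -= 1·R1  ⇒  (1, 0, 4)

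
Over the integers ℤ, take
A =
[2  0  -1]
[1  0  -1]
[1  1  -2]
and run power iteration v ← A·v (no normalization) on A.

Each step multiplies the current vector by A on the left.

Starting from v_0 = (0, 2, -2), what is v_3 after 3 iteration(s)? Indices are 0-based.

v_0 = (0, 2, -2).
v_1 = A·v_0 = (2, 2, 6).
v_2 = A·v_1 = (-2, -4, -8).
v_3 = A·v_2 = (4, 6, 10).

v_3 = (4, 6, 10)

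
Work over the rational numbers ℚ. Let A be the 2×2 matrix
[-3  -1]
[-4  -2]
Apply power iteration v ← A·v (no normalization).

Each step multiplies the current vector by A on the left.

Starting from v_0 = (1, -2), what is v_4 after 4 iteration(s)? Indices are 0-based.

v_0 = (1, -2).
v_1 = A·v_0 = (-1, 0).
v_2 = A·v_1 = (3, 4).
v_3 = A·v_2 = (-13, -20).
v_4 = A·v_3 = (59, 92).

v_4 = (59, 92)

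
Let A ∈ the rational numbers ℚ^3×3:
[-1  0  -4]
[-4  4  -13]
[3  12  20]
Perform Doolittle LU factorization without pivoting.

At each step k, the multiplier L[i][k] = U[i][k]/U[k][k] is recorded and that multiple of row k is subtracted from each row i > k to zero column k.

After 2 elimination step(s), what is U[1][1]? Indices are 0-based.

U[1][1] = 4

Step 1: pivot at (0,0) is -1.
  row1 ← row1 − (4)·row0  ⇒  L[1][0]=4, U row1=(0, 4, 3)
  row2 ← row2 − (-3)·row0  ⇒  L[2][0]=-3, U row2=(0, 12, 8)
Step 2: pivot at (1,1) is 4.
  row2 ← row2 − (3)·row1  ⇒  L[2][1]=3, U row2=(0, 0, -1)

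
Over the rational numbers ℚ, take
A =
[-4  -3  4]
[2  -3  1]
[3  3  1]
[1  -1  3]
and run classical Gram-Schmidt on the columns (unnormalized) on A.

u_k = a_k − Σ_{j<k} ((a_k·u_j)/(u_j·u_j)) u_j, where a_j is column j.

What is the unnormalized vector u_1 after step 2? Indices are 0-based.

Step 1: u_0 = a_0 = (-4, 2, 3, 1).
Step 2: u_1 = a_1 − (7/15)·u_0 = (-17/15, -59/15, 8/5, -22/15).

u_1 = (-17/15, -59/15, 8/5, -22/15)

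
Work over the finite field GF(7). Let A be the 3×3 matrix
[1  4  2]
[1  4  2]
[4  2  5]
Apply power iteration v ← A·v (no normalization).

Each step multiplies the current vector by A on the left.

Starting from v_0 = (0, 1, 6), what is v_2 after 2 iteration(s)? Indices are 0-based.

v_2 = (4, 4, 4)

v_0 = (0, 1, 6).
v_1 = A·v_0 = (2, 2, 4).
v_2 = A·v_1 = (4, 4, 4).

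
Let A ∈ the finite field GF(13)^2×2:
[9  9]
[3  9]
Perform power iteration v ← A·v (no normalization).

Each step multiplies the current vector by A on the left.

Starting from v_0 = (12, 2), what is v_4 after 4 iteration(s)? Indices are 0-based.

v_0 = (12, 2).
v_1 = A·v_0 = (9, 2).
v_2 = A·v_1 = (8, 6).
v_3 = A·v_2 = (9, 0).
v_4 = A·v_3 = (3, 1).

v_4 = (3, 1)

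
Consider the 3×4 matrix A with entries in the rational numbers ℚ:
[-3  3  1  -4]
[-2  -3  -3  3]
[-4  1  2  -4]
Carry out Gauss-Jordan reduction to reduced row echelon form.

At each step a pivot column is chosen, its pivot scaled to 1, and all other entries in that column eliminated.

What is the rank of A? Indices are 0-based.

step 1: normalize row 0 (÷-3) = (1, -1, -1/3, 4/3)
  row 1: subtract -2×row0 = (0, -5, -11/3, 17/3)
  row 2: subtract -4×row0 = (0, -3, 2/3, 4/3)
step 2: normalize row 1 (÷-5) = (0, 1, 11/15, -17/15)
  row 0: subtract -1×row1 = (1, 0, 2/5, 1/5)
  row 2: subtract -3×row1 = (0, 0, 43/15, -31/15)
step 3: normalize row 2 (÷43/15) = (0, 0, 1, -31/43)
  row 0: subtract 2/5×row2 = (1, 0, 0, 21/43)
  row 1: subtract 11/15×row2 = (0, 1, 0, -26/43)

rank = 3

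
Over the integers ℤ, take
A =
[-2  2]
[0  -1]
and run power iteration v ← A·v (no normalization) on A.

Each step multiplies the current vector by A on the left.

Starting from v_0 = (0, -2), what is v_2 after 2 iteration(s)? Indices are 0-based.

v_2 = (12, -2)

v_0 = (0, -2).
v_1 = A·v_0 = (-4, 2).
v_2 = A·v_1 = (12, -2).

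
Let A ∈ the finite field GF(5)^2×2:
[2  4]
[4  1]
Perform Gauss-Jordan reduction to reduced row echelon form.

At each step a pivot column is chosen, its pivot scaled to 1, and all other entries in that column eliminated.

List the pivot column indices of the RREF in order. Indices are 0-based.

pivot columns: 0, 1

pivot(0,0)=2: scale R0 → (1, 2)
  clear (1,0): R1 −= (4)R0 → (0, 3)
pivot(1,1)=3: scale R1 → (0, 1)
  clear (0,1): R0 −= (2)R1 → (1, 0)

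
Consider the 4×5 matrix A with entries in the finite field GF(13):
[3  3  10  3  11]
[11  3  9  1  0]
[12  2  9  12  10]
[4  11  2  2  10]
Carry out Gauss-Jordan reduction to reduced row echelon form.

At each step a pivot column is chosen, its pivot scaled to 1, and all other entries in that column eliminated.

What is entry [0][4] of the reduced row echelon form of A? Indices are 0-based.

pivot(0,0)=3: scale R0 → (1, 1, 12, 1, 8)
  clear (1,0): R1 −= (11)R0 → (0, 5, 7, 3, 3)
  clear (2,0): R2 −= (12)R0 → (0, 3, 8, 0, 5)
  clear (3,0): R3 −= (4)R0 → (0, 7, 6, 11, 4)
pivot(1,1)=5: scale R1 → (0, 1, 4, 11, 11)
  clear (0,1): R0 −= (1)R1 → (1, 0, 8, 3, 10)
  clear (2,1): R2 −= (3)R1 → (0, 0, 9, 6, 11)
  clear (3,1): R3 −= (7)R1 → (0, 0, 4, 12, 5)
pivot(2,2)=9: scale R2 → (0, 0, 1, 5, 7)
  clear (0,2): R0 −= (8)R2 → (1, 0, 0, 2, 6)
  clear (1,2): R1 −= (4)R2 → (0, 1, 0, 4, 9)
  clear (3,2): R3 −= (4)R2 → (0, 0, 0, 5, 3)
pivot(3,3)=5: scale R3 → (0, 0, 0, 1, 11)
  clear (0,3): R0 −= (2)R3 → (1, 0, 0, 0, 10)
  clear (1,3): R1 −= (4)R3 → (0, 1, 0, 0, 4)
  clear (2,3): R2 −= (5)R3 → (0, 0, 1, 0, 4)

M[0][4] = 10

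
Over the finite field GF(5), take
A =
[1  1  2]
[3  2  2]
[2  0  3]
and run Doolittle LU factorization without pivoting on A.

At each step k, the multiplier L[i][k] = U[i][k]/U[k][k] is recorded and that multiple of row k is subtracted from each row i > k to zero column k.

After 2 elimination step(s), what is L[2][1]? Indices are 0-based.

[col 0] pivot 1
  R1 -= 3*R0 → (0, 4, 1)  (L[1][0] := 3)
  R2 -= 2*R0 → (0, 3, 4)  (L[2][0] := 2)
[col 1] pivot 4
  R2 -= 2*R1 → (0, 0, 2)  (L[2][1] := 2)

L[2][1] = 2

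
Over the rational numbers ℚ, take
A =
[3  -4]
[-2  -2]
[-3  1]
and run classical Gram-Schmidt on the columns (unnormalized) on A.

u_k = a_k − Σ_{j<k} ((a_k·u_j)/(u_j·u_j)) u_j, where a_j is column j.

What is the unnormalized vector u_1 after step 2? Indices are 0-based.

Step 1: u_0 = a_0 = (3, -2, -3).
Step 2: u_1 = a_1 − (-1/2)·u_0 = (-5/2, -3, -1/2).

u_1 = (-5/2, -3, -1/2)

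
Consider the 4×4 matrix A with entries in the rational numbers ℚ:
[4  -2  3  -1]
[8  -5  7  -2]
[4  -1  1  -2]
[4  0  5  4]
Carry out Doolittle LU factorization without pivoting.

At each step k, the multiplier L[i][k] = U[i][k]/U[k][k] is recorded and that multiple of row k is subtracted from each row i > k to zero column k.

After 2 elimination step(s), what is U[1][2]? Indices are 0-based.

U[1][2] = 1

k=0: U[0][0]=4
  eliminate (1,0): mult=2, new row 1: (0, -1, 1, 0); set L[1][0]=2
  eliminate (2,0): mult=1, new row 2: (0, 1, -2, -1); set L[2][0]=1
  eliminate (3,0): mult=1, new row 3: (0, 2, 2, 5); set L[3][0]=1
k=1: U[1][1]=-1
  eliminate (2,1): mult=-1, new row 2: (0, 0, -1, -1); set L[2][1]=-1
  eliminate (3,1): mult=-2, new row 3: (0, 0, 4, 5); set L[3][1]=-2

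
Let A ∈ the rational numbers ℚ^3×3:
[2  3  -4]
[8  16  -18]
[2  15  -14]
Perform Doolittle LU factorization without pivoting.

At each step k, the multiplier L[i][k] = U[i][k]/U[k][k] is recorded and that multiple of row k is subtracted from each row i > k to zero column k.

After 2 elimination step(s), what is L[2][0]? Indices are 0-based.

Step 1: pivot at (0,0) is 2.
  row1 ← row1 − (4)·row0  ⇒  L[1][0]=4, U row1=(0, 4, -2)
  row2 ← row2 − (1)·row0  ⇒  L[2][0]=1, U row2=(0, 12, -10)
Step 2: pivot at (1,1) is 4.
  row2 ← row2 − (3)·row1  ⇒  L[2][1]=3, U row2=(0, 0, -4)

L[2][0] = 1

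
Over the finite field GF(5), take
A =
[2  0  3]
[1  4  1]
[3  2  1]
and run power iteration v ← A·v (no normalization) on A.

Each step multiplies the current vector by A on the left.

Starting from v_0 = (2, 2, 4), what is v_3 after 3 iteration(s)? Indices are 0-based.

v_0 = (2, 2, 4).
v_1 = A·v_0 = (1, 4, 4).
v_2 = A·v_1 = (4, 1, 0).
v_3 = A·v_2 = (3, 3, 4).

v_3 = (3, 3, 4)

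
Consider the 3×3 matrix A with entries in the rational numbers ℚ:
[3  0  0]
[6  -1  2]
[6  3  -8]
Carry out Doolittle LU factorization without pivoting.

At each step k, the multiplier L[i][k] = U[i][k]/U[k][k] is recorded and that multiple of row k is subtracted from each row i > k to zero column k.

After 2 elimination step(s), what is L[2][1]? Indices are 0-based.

k=0: U[0][0]=3
  eliminate (1,0): mult=2, new row 1: (0, -1, 2); set L[1][0]=2
  eliminate (2,0): mult=2, new row 2: (0, 3, -8); set L[2][0]=2
k=1: U[1][1]=-1
  eliminate (2,1): mult=-3, new row 2: (0, 0, -2); set L[2][1]=-3

L[2][1] = -3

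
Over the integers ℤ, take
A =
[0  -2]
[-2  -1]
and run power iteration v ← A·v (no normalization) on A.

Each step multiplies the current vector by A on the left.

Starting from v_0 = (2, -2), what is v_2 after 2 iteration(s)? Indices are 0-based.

v_2 = (4, -6)

v_0 = (2, -2).
v_1 = A·v_0 = (4, -2).
v_2 = A·v_1 = (4, -6).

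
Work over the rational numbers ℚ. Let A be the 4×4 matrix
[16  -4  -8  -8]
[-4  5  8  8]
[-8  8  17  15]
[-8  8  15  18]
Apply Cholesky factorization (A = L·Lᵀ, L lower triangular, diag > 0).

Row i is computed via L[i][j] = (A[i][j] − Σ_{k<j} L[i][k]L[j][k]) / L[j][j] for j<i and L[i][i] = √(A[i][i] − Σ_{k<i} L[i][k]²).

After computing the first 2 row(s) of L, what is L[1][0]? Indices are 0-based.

L[1][0] = -1

Step 1: L[0][0] = √(16) = 4.
  L[1][0] = (-4) / L[0][0] = -1.
Step 2: L[1][1] = √(4) = 2.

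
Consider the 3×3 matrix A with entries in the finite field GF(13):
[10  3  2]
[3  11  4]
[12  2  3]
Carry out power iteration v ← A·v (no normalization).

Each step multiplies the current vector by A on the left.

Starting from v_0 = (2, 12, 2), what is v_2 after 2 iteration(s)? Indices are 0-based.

v_2 = (2, 0, 4)

v_0 = (2, 12, 2).
v_1 = A·v_0 = (8, 3, 2).
v_2 = A·v_1 = (2, 0, 4).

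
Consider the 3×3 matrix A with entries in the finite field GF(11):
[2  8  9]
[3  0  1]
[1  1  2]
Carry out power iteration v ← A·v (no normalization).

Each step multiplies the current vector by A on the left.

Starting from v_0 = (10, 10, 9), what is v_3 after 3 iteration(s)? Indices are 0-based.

v_0 = (10, 10, 9).
v_1 = A·v_0 = (5, 6, 5).
v_2 = A·v_1 = (4, 9, 10).
v_3 = A·v_2 = (5, 0, 0).

v_3 = (5, 0, 0)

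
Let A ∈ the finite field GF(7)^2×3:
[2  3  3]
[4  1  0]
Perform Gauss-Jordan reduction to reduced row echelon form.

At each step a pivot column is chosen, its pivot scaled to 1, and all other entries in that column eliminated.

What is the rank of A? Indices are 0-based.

pivot(0,0)=2: scale R0 → (1, 5, 5)
  clear (1,0): R1 −= (4)R0 → (0, 2, 1)
pivot(1,1)=2: scale R1 → (0, 1, 4)
  clear (0,1): R0 −= (5)R1 → (1, 0, 6)

rank = 2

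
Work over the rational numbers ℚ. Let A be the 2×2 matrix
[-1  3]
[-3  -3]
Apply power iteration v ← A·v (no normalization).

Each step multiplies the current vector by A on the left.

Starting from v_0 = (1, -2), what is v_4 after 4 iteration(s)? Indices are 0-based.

v_4 = (-272, 192)

v_0 = (1, -2).
v_1 = A·v_0 = (-7, 3).
v_2 = A·v_1 = (16, 12).
v_3 = A·v_2 = (20, -84).
v_4 = A·v_3 = (-272, 192).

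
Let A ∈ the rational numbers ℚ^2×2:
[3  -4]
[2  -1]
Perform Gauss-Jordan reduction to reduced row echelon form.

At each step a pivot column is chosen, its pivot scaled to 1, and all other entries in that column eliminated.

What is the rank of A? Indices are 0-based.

rank = 2

pivot(0,0)=3: scale R0 → (1, -4/3)
  clear (1,0): R1 −= (2)R0 → (0, 5/3)
pivot(1,1)=5/3: scale R1 → (0, 1)
  clear (0,1): R0 −= (-4/3)R1 → (1, 0)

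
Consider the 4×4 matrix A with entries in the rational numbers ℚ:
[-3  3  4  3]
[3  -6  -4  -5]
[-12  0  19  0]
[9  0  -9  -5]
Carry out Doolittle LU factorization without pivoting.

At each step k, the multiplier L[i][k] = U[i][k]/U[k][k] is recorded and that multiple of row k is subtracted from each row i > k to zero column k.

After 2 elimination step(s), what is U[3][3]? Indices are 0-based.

Step 1: pivot at (0,0) is -3.
  row1 ← row1 − (-1)·row0  ⇒  L[1][0]=-1, U row1=(0, -3, 0, -2)
  row2 ← row2 − (4)·row0  ⇒  L[2][0]=4, U row2=(0, -12, 3, -12)
  row3 ← row3 − (-3)·row0  ⇒  L[3][0]=-3, U row3=(0, 9, 3, 4)
Step 2: pivot at (1,1) is -3.
  row2 ← row2 − (4)·row1  ⇒  L[2][1]=4, U row2=(0, 0, 3, -4)
  row3 ← row3 − (-3)·row1  ⇒  L[3][1]=-3, U row3=(0, 0, 3, -2)

U[3][3] = -2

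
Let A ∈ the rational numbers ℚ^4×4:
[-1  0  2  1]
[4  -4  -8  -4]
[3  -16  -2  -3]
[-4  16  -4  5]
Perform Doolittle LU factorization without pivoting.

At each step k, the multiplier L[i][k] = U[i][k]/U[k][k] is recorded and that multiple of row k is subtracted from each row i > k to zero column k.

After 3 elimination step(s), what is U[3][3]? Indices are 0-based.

U[3][3] = 1

Step 1: pivot at (0,0) is -1.
  row1 ← row1 − (-4)·row0  ⇒  L[1][0]=-4, U row1=(0, -4, 0, 0)
  row2 ← row2 − (-3)·row0  ⇒  L[2][0]=-3, U row2=(0, -16, 4, 0)
  row3 ← row3 − (4)·row0  ⇒  L[3][0]=4, U row3=(0, 16, -12, 1)
Step 2: pivot at (1,1) is -4.
  row2 ← row2 − (4)·row1  ⇒  L[2][1]=4, U row2=(0, 0, 4, 0)
  row3 ← row3 − (-4)·row1  ⇒  L[3][1]=-4, U row3=(0, 0, -12, 1)
Step 3: pivot at (2,2) is 4.
  row3 ← row3 − (-3)·row2  ⇒  L[3][2]=-3, U row3=(0, 0, 0, 1)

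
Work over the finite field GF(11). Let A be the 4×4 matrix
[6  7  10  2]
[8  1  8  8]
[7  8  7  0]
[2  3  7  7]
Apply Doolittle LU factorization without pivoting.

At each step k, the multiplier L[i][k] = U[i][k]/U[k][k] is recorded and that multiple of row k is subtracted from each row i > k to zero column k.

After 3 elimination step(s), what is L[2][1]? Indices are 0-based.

L[2][1] = 2

k=0: U[0][0]=6
  eliminate (1,0): mult=5, new row 1: (0, 10, 2, 9); set L[1][0]=5
  eliminate (2,0): mult=3, new row 2: (0, 9, 10, 5); set L[2][0]=3
  eliminate (3,0): mult=4, new row 3: (0, 8, 0, 10); set L[3][0]=4
k=1: U[1][1]=10
  eliminate (2,1): mult=2, new row 2: (0, 0, 6, 9); set L[2][1]=2
  eliminate (3,1): mult=3, new row 3: (0, 0, 5, 5); set L[3][1]=3
k=2: U[2][2]=6
  eliminate (3,2): mult=10, new row 3: (0, 0, 0, 3); set L[3][2]=10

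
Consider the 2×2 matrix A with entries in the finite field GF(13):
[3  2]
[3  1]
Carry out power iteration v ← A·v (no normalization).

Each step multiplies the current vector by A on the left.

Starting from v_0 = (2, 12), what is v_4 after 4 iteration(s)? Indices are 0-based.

v_4 = (11, 6)

v_0 = (2, 12).
v_1 = A·v_0 = (4, 5).
v_2 = A·v_1 = (9, 4).
v_3 = A·v_2 = (9, 5).
v_4 = A·v_3 = (11, 6).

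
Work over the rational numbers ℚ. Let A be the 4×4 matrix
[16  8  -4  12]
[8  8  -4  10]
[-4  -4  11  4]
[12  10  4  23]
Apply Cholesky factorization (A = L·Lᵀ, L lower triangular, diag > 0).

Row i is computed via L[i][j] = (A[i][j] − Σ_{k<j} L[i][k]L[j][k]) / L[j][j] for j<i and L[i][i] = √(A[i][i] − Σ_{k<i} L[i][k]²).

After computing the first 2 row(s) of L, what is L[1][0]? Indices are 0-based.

Step 1: L[0][0] = √(16) = 4.
  L[1][0] = (8) / L[0][0] = 2.
Step 2: L[1][1] = √(4) = 2.

L[1][0] = 2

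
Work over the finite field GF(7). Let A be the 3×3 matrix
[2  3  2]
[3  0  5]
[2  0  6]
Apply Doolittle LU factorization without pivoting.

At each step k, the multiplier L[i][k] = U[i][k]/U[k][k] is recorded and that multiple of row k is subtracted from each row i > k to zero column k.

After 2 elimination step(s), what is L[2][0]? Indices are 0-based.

Step 1: pivot at (0,0) is 2.
  row1 ← row1 − (5)·row0  ⇒  L[1][0]=5, U row1=(0, 6, 2)
  row2 ← row2 − (1)·row0  ⇒  L[2][0]=1, U row2=(0, 4, 4)
Step 2: pivot at (1,1) is 6.
  row2 ← row2 − (3)·row1  ⇒  L[2][1]=3, U row2=(0, 0, 5)

L[2][0] = 1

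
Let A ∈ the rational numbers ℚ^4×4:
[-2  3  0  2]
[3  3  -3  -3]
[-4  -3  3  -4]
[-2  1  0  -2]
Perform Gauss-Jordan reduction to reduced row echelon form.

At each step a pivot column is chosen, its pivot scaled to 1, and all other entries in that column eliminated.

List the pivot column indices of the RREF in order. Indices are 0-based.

step 1: normalize row 0 (÷-2) = (1, -3/2, 0, -1)
  row 1: subtract 3×row0 = (0, 15/2, -3, 0)
  row 2: subtract -4×row0 = (0, -9, 3, -8)
  row 3: subtract -2×row0 = (0, -2, 0, -4)
step 2: normalize row 1 (÷15/2) = (0, 1, -2/5, 0)
  row 0: subtract -3/2×row1 = (1, 0, -3/5, -1)
  row 2: subtract -9×row1 = (0, 0, -3/5, -8)
  row 3: subtract -2×row1 = (0, 0, -4/5, -4)
step 3: normalize row 2 (÷-3/5) = (0, 0, 1, 40/3)
  row 0: subtract -3/5×row2 = (1, 0, 0, 7)
  row 1: subtract -2/5×row2 = (0, 1, 0, 16/3)
  row 3: subtract -4/5×row2 = (0, 0, 0, 20/3)
step 4: normalize row 3 (÷20/3) = (0, 0, 0, 1)
  row 0: subtract 7×row3 = (1, 0, 0, 0)
  row 1: subtract 16/3×row3 = (0, 1, 0, 0)
  row 2: subtract 40/3×row3 = (0, 0, 1, 0)

pivot columns: 0, 1, 2, 3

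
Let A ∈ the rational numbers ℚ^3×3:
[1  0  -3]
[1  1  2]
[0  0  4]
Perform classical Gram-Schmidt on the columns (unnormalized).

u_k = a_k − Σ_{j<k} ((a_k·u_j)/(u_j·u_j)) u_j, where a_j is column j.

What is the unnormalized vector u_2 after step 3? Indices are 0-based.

Step 1: u_0 = a_0 = (1, 1, 0).
Step 2: u_1 = a_1 − (1/2)·u_0 = (-1/2, 1/2, 0).
Step 3: u_2 = a_2 − (-1/2)·u_0 − (5)·u_1 = (0, 0, 4).

u_2 = (0, 0, 4)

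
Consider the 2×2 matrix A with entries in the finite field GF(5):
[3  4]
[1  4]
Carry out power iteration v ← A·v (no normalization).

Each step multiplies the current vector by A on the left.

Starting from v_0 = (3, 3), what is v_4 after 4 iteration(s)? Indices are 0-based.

v_4 = (2, 1)

v_0 = (3, 3).
v_1 = A·v_0 = (1, 0).
v_2 = A·v_1 = (3, 1).
v_3 = A·v_2 = (3, 2).
v_4 = A·v_3 = (2, 1).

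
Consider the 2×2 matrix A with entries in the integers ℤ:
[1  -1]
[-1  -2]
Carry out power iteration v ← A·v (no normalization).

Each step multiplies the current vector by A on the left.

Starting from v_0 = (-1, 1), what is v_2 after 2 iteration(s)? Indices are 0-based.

v_2 = (-1, 4)

v_0 = (-1, 1).
v_1 = A·v_0 = (-2, -1).
v_2 = A·v_1 = (-1, 4).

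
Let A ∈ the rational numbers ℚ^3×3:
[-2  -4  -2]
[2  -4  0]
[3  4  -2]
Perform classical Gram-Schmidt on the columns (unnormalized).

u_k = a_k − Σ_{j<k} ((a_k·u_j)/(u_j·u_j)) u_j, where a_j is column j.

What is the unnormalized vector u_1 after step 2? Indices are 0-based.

Step 1: u_0 = a_0 = (-2, 2, 3).
Step 2: u_1 = a_1 − (12/17)·u_0 = (-44/17, -92/17, 32/17).

u_1 = (-44/17, -92/17, 32/17)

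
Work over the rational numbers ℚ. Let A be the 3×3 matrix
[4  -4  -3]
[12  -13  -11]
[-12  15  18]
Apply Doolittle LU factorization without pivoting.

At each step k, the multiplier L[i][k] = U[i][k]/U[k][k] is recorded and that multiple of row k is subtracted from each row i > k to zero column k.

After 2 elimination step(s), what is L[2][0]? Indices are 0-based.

[col 0] pivot 4
  R1 -= 3*R0 → (0, -1, -2)  (L[1][0] := 3)
  R2 -= -3*R0 → (0, 3, 9)  (L[2][0] := -3)
[col 1] pivot -1
  R2 -= -3*R1 → (0, 0, 3)  (L[2][1] := -3)

L[2][0] = -3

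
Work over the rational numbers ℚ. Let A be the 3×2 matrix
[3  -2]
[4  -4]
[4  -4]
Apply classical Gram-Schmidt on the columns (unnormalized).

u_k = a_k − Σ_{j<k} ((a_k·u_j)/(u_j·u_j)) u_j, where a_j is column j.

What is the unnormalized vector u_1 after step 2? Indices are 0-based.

Step 1: u_0 = a_0 = (3, 4, 4).
Step 2: u_1 = a_1 − (-38/41)·u_0 = (32/41, -12/41, -12/41).

u_1 = (32/41, -12/41, -12/41)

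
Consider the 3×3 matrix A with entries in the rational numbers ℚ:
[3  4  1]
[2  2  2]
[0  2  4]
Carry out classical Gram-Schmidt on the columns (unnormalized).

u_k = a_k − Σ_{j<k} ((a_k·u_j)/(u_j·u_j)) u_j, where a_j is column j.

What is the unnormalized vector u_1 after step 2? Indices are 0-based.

Step 1: u_0 = a_0 = (3, 2, 0).
Step 2: u_1 = a_1 − (16/13)·u_0 = (4/13, -6/13, 2).

u_1 = (4/13, -6/13, 2)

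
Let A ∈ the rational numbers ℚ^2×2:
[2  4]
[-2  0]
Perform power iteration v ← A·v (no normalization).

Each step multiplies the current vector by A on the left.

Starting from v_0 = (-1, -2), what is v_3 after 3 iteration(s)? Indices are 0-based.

v_3 = (56, 24)

v_0 = (-1, -2).
v_1 = A·v_0 = (-10, 2).
v_2 = A·v_1 = (-12, 20).
v_3 = A·v_2 = (56, 24).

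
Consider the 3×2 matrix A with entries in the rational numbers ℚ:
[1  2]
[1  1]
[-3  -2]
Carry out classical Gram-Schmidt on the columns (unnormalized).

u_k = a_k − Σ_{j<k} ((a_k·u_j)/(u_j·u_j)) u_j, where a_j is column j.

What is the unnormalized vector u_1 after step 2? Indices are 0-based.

u_1 = (13/11, 2/11, 5/11)

Step 1: u_0 = a_0 = (1, 1, -3).
Step 2: u_1 = a_1 − (9/11)·u_0 = (13/11, 2/11, 5/11).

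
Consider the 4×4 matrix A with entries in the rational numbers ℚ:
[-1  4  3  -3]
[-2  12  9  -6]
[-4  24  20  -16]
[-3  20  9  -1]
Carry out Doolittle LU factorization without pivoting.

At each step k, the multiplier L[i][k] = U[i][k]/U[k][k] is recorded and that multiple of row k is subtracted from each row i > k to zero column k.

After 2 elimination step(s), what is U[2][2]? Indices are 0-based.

k=0: U[0][0]=-1
  eliminate (1,0): mult=2, new row 1: (0, 4, 3, 0); set L[1][0]=2
  eliminate (2,0): mult=4, new row 2: (0, 8, 8, -4); set L[2][0]=4
  eliminate (3,0): mult=3, new row 3: (0, 8, 0, 8); set L[3][0]=3
k=1: U[1][1]=4
  eliminate (2,1): mult=2, new row 2: (0, 0, 2, -4); set L[2][1]=2
  eliminate (3,1): mult=2, new row 3: (0, 0, -6, 8); set L[3][1]=2

U[2][2] = 2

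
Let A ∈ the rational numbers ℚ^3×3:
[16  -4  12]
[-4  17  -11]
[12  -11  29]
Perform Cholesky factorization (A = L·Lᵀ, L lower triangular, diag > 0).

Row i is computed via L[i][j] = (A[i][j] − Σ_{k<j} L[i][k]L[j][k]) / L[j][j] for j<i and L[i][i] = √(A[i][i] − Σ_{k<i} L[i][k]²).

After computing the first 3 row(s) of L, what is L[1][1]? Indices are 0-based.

L[1][1] = 4

Step 1: L[0][0] = √(16) = 4.
  L[1][0] = (-4) / L[0][0] = -1.
Step 2: L[1][1] = √(16) = 4.
  L[2][0] = (12) / L[0][0] = 3.
  L[2][1] = (-8) / L[1][1] = -2.
Step 3: L[2][2] = √(16) = 4.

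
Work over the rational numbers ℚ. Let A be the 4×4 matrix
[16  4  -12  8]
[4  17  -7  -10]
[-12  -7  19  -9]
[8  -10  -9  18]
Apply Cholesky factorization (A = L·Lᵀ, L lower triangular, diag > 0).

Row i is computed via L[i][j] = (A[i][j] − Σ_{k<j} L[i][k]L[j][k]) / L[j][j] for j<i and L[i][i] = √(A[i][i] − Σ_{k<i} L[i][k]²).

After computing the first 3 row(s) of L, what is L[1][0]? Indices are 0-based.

Step 1: L[0][0] = √(16) = 4.
  L[1][0] = (4) / L[0][0] = 1.
Step 2: L[1][1] = √(16) = 4.
  L[2][0] = (-12) / L[0][0] = -3.
  L[2][1] = (-4) / L[1][1] = -1.
Step 3: L[2][2] = √(9) = 3.

L[1][0] = 1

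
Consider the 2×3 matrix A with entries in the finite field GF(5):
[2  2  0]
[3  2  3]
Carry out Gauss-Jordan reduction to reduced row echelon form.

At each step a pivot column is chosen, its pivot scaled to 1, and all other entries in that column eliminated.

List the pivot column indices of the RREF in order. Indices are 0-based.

pivot(0,0)=2: scale R0 → (1, 1, 0)
  clear (1,0): R1 −= (3)R0 → (0, 4, 3)
pivot(1,1)=4: scale R1 → (0, 1, 2)
  clear (0,1): R0 −= (1)R1 → (1, 0, 3)

pivot columns: 0, 1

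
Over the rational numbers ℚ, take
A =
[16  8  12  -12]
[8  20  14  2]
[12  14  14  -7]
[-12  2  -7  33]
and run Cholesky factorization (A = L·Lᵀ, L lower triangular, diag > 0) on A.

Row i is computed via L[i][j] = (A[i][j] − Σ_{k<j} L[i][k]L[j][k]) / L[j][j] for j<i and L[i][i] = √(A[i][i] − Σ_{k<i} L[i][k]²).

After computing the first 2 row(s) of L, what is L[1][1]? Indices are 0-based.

Step 1: L[0][0] = √(16) = 4.
  L[1][0] = (8) / L[0][0] = 2.
Step 2: L[1][1] = √(16) = 4.

L[1][1] = 4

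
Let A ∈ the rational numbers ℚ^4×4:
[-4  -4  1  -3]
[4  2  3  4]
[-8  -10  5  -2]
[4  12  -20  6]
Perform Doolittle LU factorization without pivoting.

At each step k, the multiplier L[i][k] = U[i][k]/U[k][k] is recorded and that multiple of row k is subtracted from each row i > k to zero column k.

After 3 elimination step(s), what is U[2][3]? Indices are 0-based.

Step 1: pivot at (0,0) is -4.
  row1 ← row1 − (-1)·row0  ⇒  L[1][0]=-1, U row1=(0, -2, 4, 1)
  row2 ← row2 − (2)·row0  ⇒  L[2][0]=2, U row2=(0, -2, 3, 4)
  row3 ← row3 − (-1)·row0  ⇒  L[3][0]=-1, U row3=(0, 8, -19, 3)
Step 2: pivot at (1,1) is -2.
  row2 ← row2 − (1)·row1  ⇒  L[2][1]=1, U row2=(0, 0, -1, 3)
  row3 ← row3 − (-4)·row1  ⇒  L[3][1]=-4, U row3=(0, 0, -3, 7)
Step 3: pivot at (2,2) is -1.
  row3 ← row3 − (3)·row2  ⇒  L[3][2]=3, U row3=(0, 0, 0, -2)

U[2][3] = 3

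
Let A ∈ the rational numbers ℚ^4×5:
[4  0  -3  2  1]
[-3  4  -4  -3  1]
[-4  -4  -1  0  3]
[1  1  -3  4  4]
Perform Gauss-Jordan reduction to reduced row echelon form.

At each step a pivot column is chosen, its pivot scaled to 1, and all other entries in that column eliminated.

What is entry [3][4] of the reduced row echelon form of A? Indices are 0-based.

step 1: normalize row 0 (÷4) = (1, 0, -3/4, 1/2, 1/4)
  row 1: subtract -3×row0 = (0, 4, -25/4, -3/2, 7/4)
  row 2: subtract -4×row0 = (0, -4, -4, 2, 4)
  row 3: subtract 1×row0 = (0, 1, -9/4, 7/2, 15/4)
step 2: normalize row 1 (÷4) = (0, 1, -25/16, -3/8, 7/16)
  row 2: subtract -4×row1 = (0, 0, -41/4, 1/2, 23/4)
  row 3: subtract 1×row1 = (0, 0, -11/16, 31/8, 53/16)
step 3: normalize row 2 (÷-41/4) = (0, 0, 1, -2/41, -23/41)
  row 0: subtract -3/4×row2 = (1, 0, 0, 19/41, -7/41)
  row 1: subtract -25/16×row2 = (0, 1, 0, -37/82, -18/41)
  row 3: subtract -11/16×row2 = (0, 0, 0, 315/82, 120/41)
step 4: normalize row 3 (÷315/82) = (0, 0, 0, 1, 16/21)
  row 0: subtract 19/41×row3 = (1, 0, 0, 0, -11/21)
  row 1: subtract -37/82×row3 = (0, 1, 0, 0, -2/21)
  row 2: subtract -2/41×row3 = (0, 0, 1, 0, -11/21)

M[3][4] = 16/21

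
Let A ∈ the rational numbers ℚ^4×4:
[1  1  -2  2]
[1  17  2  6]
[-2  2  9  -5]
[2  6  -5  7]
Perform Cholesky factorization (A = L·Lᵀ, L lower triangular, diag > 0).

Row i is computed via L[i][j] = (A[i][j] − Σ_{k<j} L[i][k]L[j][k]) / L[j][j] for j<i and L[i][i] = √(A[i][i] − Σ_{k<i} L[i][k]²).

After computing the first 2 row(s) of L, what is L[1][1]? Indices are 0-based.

Step 1: L[0][0] = √(1) = 1.
  L[1][0] = (1) / L[0][0] = 1.
Step 2: L[1][1] = √(16) = 4.

L[1][1] = 4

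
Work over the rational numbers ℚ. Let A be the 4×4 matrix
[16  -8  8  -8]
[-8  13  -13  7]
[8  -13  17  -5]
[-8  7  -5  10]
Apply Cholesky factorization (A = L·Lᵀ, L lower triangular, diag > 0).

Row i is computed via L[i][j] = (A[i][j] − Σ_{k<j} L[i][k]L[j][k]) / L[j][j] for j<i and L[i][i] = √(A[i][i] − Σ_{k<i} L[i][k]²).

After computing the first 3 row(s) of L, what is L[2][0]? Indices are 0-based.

L[2][0] = 2

Step 1: L[0][0] = √(16) = 4.
  L[1][0] = (-8) / L[0][0] = -2.
Step 2: L[1][1] = √(9) = 3.
  L[2][0] = (8) / L[0][0] = 2.
  L[2][1] = (-9) / L[1][1] = -3.
Step 3: L[2][2] = √(4) = 2.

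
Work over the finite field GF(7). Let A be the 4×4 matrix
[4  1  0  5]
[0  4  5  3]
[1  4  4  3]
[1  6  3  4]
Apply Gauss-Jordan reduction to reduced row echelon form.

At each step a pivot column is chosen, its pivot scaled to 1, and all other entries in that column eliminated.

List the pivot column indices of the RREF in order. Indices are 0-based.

pivot(0,0)=4: scale R0 → (1, 2, 0, 3)
  clear (2,0): R2 −= (1)R0 → (0, 2, 4, 0)
  clear (3,0): R3 −= (1)R0 → (0, 4, 3, 1)
pivot(1,1)=4: scale R1 → (0, 1, 3, 6)
  clear (0,1): R0 −= (2)R1 → (1, 0, 1, 5)
  clear (2,1): R2 −= (2)R1 → (0, 0, 5, 2)
  clear (3,1): R3 −= (4)R1 → (0, 0, 5, 5)
pivot(2,2)=5: scale R2 → (0, 0, 1, 6)
  clear (0,2): R0 −= (1)R2 → (1, 0, 0, 6)
  clear (1,2): R1 −= (3)R2 → (0, 1, 0, 2)
  clear (3,2): R3 −= (5)R2 → (0, 0, 0, 3)
pivot(3,3)=3: scale R3 → (0, 0, 0, 1)
  clear (0,3): R0 −= (6)R3 → (1, 0, 0, 0)
  clear (1,3): R1 −= (2)R3 → (0, 1, 0, 0)
  clear (2,3): R2 −= (6)R3 → (0, 0, 1, 0)

pivot columns: 0, 1, 2, 3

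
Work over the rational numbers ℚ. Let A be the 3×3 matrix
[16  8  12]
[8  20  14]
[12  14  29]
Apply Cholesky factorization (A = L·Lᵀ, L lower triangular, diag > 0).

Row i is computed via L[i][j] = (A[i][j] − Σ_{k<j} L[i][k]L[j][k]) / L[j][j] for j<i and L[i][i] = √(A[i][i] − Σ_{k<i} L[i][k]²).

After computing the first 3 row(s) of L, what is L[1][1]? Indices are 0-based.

Step 1: L[0][0] = √(16) = 4.
  L[1][0] = (8) / L[0][0] = 2.
Step 2: L[1][1] = √(16) = 4.
  L[2][0] = (12) / L[0][0] = 3.
  L[2][1] = (8) / L[1][1] = 2.
Step 3: L[2][2] = √(16) = 4.

L[1][1] = 4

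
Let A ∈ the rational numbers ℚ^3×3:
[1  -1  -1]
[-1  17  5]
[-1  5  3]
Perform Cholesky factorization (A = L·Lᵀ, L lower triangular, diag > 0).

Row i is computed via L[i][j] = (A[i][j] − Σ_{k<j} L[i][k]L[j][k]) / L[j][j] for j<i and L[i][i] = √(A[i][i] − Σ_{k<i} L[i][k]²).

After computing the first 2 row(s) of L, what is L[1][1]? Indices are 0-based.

Step 1: L[0][0] = √(1) = 1.
  L[1][0] = (-1) / L[0][0] = -1.
Step 2: L[1][1] = √(16) = 4.

L[1][1] = 4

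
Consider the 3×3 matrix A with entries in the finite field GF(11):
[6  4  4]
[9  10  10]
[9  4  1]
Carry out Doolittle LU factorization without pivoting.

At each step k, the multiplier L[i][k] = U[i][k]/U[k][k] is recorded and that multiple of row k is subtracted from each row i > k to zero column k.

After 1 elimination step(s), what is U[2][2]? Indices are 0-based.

Step 1: pivot at (0,0) is 6.
  row1 ← row1 − (7)·row0  ⇒  L[1][0]=7, U row1=(0, 4, 4)
  row2 ← row2 − (7)·row0  ⇒  L[2][0]=7, U row2=(0, 9, 6)

U[2][2] = 6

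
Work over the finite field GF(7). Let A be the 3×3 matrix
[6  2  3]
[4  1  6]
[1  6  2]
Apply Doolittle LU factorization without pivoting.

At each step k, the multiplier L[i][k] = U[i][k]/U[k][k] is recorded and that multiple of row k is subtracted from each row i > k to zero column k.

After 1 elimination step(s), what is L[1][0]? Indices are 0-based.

k=0: U[0][0]=6
  eliminate (1,0): mult=3, new row 1: (0, 2, 4); set L[1][0]=3
  eliminate (2,0): mult=6, new row 2: (0, 1, 5); set L[2][0]=6

L[1][0] = 3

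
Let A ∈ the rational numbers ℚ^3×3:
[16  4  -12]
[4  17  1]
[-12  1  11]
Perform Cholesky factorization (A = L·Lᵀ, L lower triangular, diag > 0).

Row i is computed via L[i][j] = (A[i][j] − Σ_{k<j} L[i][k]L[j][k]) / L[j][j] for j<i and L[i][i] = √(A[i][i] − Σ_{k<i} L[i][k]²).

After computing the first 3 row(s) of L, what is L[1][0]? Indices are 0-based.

Step 1: L[0][0] = √(16) = 4.
  L[1][0] = (4) / L[0][0] = 1.
Step 2: L[1][1] = √(16) = 4.
  L[2][0] = (-12) / L[0][0] = -3.
  L[2][1] = (4) / L[1][1] = 1.
Step 3: L[2][2] = √(1) = 1.

L[1][0] = 1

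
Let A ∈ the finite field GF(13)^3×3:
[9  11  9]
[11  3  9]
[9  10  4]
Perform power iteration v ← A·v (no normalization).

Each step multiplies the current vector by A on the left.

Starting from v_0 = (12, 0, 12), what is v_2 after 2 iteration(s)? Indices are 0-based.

v_0 = (12, 0, 12).
v_1 = A·v_0 = (8, 6, 0).
v_2 = A·v_1 = (8, 2, 2).

v_2 = (8, 2, 2)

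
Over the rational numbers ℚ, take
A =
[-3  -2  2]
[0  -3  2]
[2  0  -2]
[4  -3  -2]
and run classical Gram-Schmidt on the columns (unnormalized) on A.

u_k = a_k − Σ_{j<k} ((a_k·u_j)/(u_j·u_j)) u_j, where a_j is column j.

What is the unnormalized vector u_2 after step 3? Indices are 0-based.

Step 1: u_0 = a_0 = (-3, 0, 2, 4).
Step 2: u_1 = a_1 − (-6/29)·u_0 = (-76/29, -3, 12/29, -63/29).
Step 3: u_2 = a_2 − (-18/29)·u_0 − (-16/43)·u_1 = (-36/43, 38/43, -26/43, -14/43).

u_2 = (-36/43, 38/43, -26/43, -14/43)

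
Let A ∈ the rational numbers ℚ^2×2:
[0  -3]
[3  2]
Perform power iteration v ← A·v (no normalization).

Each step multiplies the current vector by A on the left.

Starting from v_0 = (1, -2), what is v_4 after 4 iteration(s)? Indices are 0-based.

v_4 = (-123, -62)

v_0 = (1, -2).
v_1 = A·v_0 = (6, -1).
v_2 = A·v_1 = (3, 16).
v_3 = A·v_2 = (-48, 41).
v_4 = A·v_3 = (-123, -62).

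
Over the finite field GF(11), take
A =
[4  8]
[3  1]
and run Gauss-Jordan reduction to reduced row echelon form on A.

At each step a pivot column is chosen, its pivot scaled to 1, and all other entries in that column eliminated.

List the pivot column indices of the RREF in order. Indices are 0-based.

[1] R0 /= 4  ⇒  (1, 2)
     R1 -= 3·R0  ⇒  (0, 6)
[2] R1 /= 6  ⇒  (0, 1)
     R0 -= 2·R1  ⇒  (1, 0)

pivot columns: 0, 1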